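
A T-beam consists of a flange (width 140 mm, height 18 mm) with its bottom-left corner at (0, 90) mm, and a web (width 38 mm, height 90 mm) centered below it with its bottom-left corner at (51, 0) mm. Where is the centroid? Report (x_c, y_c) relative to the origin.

x_c = 70.00 mm, y_c = 67.91 mm

web: A = 38 × 90 = 3420.00, centroid at (70.00, 45.00).
flange: A = 140 × 18 = 2520.00, centroid at (70.00, 99.00).
ΣA = 5940.00 mm², ΣAx_c = 415800.00 mm³, ΣAy_c = 403380.00 mm³.
x_c = 415800.00/5940.00 = 70.00 mm; y_c = 403380.00/5940.00 = 67.91 mm.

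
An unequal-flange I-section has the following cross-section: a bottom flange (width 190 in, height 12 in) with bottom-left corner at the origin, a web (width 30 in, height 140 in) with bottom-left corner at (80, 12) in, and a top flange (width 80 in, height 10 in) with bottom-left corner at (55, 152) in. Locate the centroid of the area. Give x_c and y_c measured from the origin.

bottom flange: A = 190 × 12 = 2280.00, centroid at (95.00, 6.00).
web: A = 30 × 140 = 4200.00, centroid at (95.00, 82.00).
top flange: A = 80 × 10 = 800.00, centroid at (95.00, 157.00).
ΣA = 7280.00 in²
ΣAx_c = (2280.00)(95.00) + (4200.00)(95.00) + (800.00)(95.00) = 691600.00 in³
ΣAy_c = (2280.00)(6.00) + (4200.00)(82.00) + (800.00)(157.00) = 483680.00 in³
x_c = 691600.00 / 7280.00 = 95.00 in
y_c = 483680.00 / 7280.00 = 66.44 in

x_c = 95.00 in, y_c = 66.44 in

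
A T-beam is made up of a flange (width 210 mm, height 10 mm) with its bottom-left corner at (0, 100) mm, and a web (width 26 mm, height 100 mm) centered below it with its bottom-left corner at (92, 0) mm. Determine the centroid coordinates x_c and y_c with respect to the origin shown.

x_c = 105.00 mm, y_c = 74.57 mm

web: A = 26 × 100 = 2600.00, centroid at (105.00, 50.00).
flange: A = 210 × 10 = 2100.00, centroid at (105.00, 105.00).
ΣA = 4700.00 mm², ΣAx_c = 493500.00 mm³, ΣAy_c = 350500.00 mm³.
x_c = 493500.00/4700.00 = 105.00 mm; y_c = 350500.00/4700.00 = 74.57 mm.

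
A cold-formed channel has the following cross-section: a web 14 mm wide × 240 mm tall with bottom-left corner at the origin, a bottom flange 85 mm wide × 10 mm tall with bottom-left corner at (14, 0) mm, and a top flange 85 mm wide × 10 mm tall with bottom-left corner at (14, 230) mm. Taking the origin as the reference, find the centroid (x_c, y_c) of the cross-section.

x_c = 23.63 mm, y_c = 120.00 mm

web: A = 14 × 240 = 3360.00, centroid at (7.00, 120.00).
bottom flange: A = 85 × 10 = 850.00, centroid at (56.50, 5.00).
top flange: A = 85 × 10 = 850.00, centroid at (56.50, 235.00).
ΣA = 5060.00 mm², ΣAx_c = 119570.00 mm³, ΣAy_c = 607200.00 mm³.
x_c = 119570.00/5060.00 = 23.63 mm; y_c = 607200.00/5060.00 = 120.00 mm.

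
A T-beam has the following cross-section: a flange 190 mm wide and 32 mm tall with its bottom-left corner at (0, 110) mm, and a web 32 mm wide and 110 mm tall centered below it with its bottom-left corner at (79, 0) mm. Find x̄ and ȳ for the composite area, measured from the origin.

web: A = 32 × 110 = 3520.00, centroid at (95.00, 55.00).
flange: A = 190 × 32 = 6080.00, centroid at (95.00, 126.00).
ΣA = 9600.00 mm², ΣAx̄ = 912000.00 mm³, ΣAȳ = 959680.00 mm³.
x̄ = 912000.00/9600.00 = 95.00 mm; ȳ = 959680.00/9600.00 = 99.97 mm.

x̄ = 95.00 mm, ȳ = 99.97 mm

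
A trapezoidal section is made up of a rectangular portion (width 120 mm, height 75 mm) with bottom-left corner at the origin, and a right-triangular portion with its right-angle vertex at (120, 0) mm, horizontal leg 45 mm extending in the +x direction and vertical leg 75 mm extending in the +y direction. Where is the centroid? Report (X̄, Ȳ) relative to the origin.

Part | A | x̄ᵢ | ȳᵢ | A·x̄ᵢ | A·ȳᵢ
rectangular portion | 9000.00 | 60.00 | 37.50 | 540000.00 | 337500.00
triangular portion | 1687.50 | 135.00 | 25.00 | 227812.50 | 42187.50
Σ | 10687.50 |  |  | 767812.50 | 379687.50
X̄ = 767812.50 / 10687.50 = 71.84 mm
Ȳ = 379687.50 / 10687.50 = 35.53 mm

X̄ = 71.84 mm, Ȳ = 35.53 mm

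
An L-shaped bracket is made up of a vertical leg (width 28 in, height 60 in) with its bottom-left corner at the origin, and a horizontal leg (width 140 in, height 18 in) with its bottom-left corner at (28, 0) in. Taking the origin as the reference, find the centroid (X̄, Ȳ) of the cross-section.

vertical leg: A = 28 × 60 = 1680.00, centroid at (14.00, 30.00).
horizontal leg: A = 140 × 18 = 2520.00, centroid at (98.00, 9.00).
ΣA = 4200.00 in²
ΣAX̄ = (1680.00)(14.00) + (2520.00)(98.00) = 270480.00 in³
ΣAȲ = (1680.00)(30.00) + (2520.00)(9.00) = 73080.00 in³
X̄ = 270480.00 / 4200.00 = 64.40 in
Ȳ = 73080.00 / 4200.00 = 17.40 in

X̄ = 64.40 in, Ȳ = 17.40 in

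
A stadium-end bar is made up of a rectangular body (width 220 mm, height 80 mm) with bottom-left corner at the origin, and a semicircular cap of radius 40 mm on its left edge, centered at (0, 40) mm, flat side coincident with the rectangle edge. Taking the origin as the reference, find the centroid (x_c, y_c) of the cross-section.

rectangular body: A = 220 × 80 = 17600.00, centroid at (110.00, 40.00).
semicircular end: A = ½π·40² = 2513.27, centroid at (-16.98, 40.00).
ΣA = 20113.27 mm²
ΣAx_c = (17600.00)(110.00) + (2513.27)(-16.98) = 1893333.33 mm³
ΣAy_c = (17600.00)(40.00) + (2513.27)(40.00) = 804530.96 mm³
x_c = 1893333.33 / 20113.27 = 94.13 mm
y_c = 804530.96 / 20113.27 = 40.00 mm

x_c = 94.13 mm, y_c = 40.00 mm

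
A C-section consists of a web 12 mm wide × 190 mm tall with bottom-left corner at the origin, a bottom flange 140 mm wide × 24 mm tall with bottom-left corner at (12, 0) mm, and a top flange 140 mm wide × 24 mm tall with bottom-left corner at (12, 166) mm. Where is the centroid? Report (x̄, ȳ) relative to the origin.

x̄ = 62.75 mm, ȳ = 95.00 mm

Part | A | x̄ᵢ | ȳᵢ | A·x̄ᵢ | A·ȳᵢ
web | 2280.00 | 6.00 | 95.00 | 13680.00 | 216600.00
bottom flange | 3360.00 | 82.00 | 12.00 | 275520.00 | 40320.00
top flange | 3360.00 | 82.00 | 178.00 | 275520.00 | 598080.00
Σ | 9000.00 |  |  | 564720.00 | 855000.00
x̄ = 564720.00 / 9000.00 = 62.75 mm
ȳ = 855000.00 / 9000.00 = 95.00 mm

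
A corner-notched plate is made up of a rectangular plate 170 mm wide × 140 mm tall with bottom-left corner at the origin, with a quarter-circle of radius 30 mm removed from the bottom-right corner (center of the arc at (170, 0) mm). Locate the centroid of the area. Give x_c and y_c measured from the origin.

x_c = 82.79 mm, y_c = 71.75 mm

plate: A = 170 × 140 = 23800.00, centroid at (85.00, 70.00).
removed quarter-circle: A = −¼π·30² = -706.86, centroid at (157.27, 12.73).
ΣA = 23093.14 mm², ΣAx_c = 1911834.08 mm³, ΣAy_c = 1657000.00 mm³.
x_c = 1911834.08/23093.14 = 82.79 mm; y_c = 1657000.00/23093.14 = 71.75 mm.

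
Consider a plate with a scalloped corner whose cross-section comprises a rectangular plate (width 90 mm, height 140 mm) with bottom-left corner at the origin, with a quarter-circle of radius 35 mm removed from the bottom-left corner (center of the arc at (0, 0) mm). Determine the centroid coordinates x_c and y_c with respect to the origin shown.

plate: A = 90 × 140 = 12600.00, centroid at (45.00, 70.00).
removed quarter-circle: A = −¼π·35² = -962.11, centroid at (14.85, 14.85).
ΣA = 11637.89 mm²
ΣAx_c = (12600.00)(45.00) + (-962.11)(14.85) = 552708.33 mm³
ΣAy_c = (12600.00)(70.00) + (-962.11)(14.85) = 867708.33 mm³
x_c = 552708.33 / 11637.89 = 47.49 mm
y_c = 867708.33 / 11637.89 = 74.56 mm

x_c = 47.49 mm, y_c = 74.56 mm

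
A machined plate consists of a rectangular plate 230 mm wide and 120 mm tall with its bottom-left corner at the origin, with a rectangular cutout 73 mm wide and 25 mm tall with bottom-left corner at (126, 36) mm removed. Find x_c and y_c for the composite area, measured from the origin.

x_c = 111.64 mm, y_c = 60.81 mm

plate: A = 230 × 120 = 27600.00, centroid at (115.00, 60.00).
hole: A = −(73 × 25) = -1825.00, centroid at (162.50, 48.50).
ΣA = 25775.00 mm²
ΣAx_c = (27600.00)(115.00) + (-1825.00)(162.50) = 2877437.50 mm³
ΣAy_c = (27600.00)(60.00) + (-1825.00)(48.50) = 1567487.50 mm³
x_c = 2877437.50 / 25775.00 = 111.64 mm
y_c = 1567487.50 / 25775.00 = 60.81 mm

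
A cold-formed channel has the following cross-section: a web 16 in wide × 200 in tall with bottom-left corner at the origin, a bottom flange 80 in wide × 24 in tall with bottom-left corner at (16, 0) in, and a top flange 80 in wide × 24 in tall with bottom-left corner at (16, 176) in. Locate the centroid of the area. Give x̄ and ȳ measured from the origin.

Part | A | x̄ᵢ | ȳᵢ | A·x̄ᵢ | A·ȳᵢ
web | 3200.00 | 8.00 | 100.00 | 25600.00 | 320000.00
bottom flange | 1920.00 | 56.00 | 12.00 | 107520.00 | 23040.00
top flange | 1920.00 | 56.00 | 188.00 | 107520.00 | 360960.00
Σ | 7040.00 |  |  | 240640.00 | 704000.00
x̄ = 240640.00 / 7040.00 = 34.18 in
ȳ = 704000.00 / 7040.00 = 100.00 in

x̄ = 34.18 in, ȳ = 100.00 in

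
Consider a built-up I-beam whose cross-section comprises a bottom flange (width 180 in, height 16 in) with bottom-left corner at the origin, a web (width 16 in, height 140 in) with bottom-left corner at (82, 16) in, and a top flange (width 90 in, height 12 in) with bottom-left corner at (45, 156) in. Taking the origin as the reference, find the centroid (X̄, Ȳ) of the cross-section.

X̄ = 90.00 in, Ȳ = 63.01 in

bottom flange: A = 180 × 16 = 2880.00, centroid at (90.00, 8.00).
web: A = 16 × 140 = 2240.00, centroid at (90.00, 86.00).
top flange: A = 90 × 12 = 1080.00, centroid at (90.00, 162.00).
ΣA = 6200.00 in²
ΣAX̄ = (2880.00)(90.00) + (2240.00)(90.00) + (1080.00)(90.00) = 558000.00 in³
ΣAȲ = (2880.00)(8.00) + (2240.00)(86.00) + (1080.00)(162.00) = 390640.00 in³
X̄ = 558000.00 / 6200.00 = 90.00 in
Ȳ = 390640.00 / 6200.00 = 63.01 in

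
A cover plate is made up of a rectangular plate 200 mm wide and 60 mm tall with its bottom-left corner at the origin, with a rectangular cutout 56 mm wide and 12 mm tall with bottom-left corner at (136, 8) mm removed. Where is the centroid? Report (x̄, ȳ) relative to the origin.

x̄ = 96.20 mm, ȳ = 30.95 mm

plate: A = 200 × 60 = 12000.00, centroid at (100.00, 30.00).
hole: A = −(56 × 12) = -672.00, centroid at (164.00, 14.00).
ΣA = 11328.00 mm²
ΣAx̄ = (12000.00)(100.00) + (-672.00)(164.00) = 1089792.00 mm³
ΣAȳ = (12000.00)(30.00) + (-672.00)(14.00) = 350592.00 mm³
x̄ = 1089792.00 / 11328.00 = 96.20 mm
ȳ = 350592.00 / 11328.00 = 30.95 mm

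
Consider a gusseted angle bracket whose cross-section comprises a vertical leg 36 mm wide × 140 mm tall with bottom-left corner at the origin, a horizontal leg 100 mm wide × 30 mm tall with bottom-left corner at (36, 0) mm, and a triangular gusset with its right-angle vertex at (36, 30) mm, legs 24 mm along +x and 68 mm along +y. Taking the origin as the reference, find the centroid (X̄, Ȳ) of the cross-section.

vertical leg: A = 36 × 140 = 5040.00, centroid at (18.00, 70.00).
horizontal leg: A = 100 × 30 = 3000.00, centroid at (86.00, 15.00).
gusset: A = ½·24·68 = 816.00, centroid at (44.00, 52.67).
ΣA = 8856.00 mm²
ΣAX̄ = (5040.00)(18.00) + (3000.00)(86.00) + (816.00)(44.00) = 384624.00 mm³
ΣAȲ = (5040.00)(70.00) + (3000.00)(15.00) + (816.00)(52.67) = 440776.00 mm³
X̄ = 384624.00 / 8856.00 = 43.43 mm
Ȳ = 440776.00 / 8856.00 = 49.77 mm

X̄ = 43.43 mm, Ȳ = 49.77 mm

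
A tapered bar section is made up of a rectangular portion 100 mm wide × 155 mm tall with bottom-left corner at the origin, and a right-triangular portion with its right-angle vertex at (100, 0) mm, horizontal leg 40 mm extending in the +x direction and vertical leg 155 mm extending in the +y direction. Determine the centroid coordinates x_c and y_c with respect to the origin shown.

rectangular portion: A = 100 × 155 = 15500.00, centroid at (50.00, 77.50).
triangular portion: A = ½·40·155 = 3100.00, centroid at (113.33, 51.67).
ΣA = 18600.00 mm²
ΣAx_c = (15500.00)(50.00) + (3100.00)(113.33) = 1126333.33 mm³
ΣAy_c = (15500.00)(77.50) + (3100.00)(51.67) = 1361416.67 mm³
x_c = 1126333.33 / 18600.00 = 60.56 mm
y_c = 1361416.67 / 18600.00 = 73.19 mm

x_c = 60.56 mm, y_c = 73.19 mm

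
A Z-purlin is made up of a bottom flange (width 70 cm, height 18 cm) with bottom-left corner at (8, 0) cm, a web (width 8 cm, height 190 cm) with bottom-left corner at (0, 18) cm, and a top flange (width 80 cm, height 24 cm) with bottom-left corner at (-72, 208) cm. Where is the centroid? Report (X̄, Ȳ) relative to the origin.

X̄ = -0.25 cm, Ȳ = 128.83 cm

Part | A | x̄ᵢ | ȳᵢ | A·x̄ᵢ | A·ȳᵢ
bottom flange | 1260.00 | 43.00 | 9.00 | 54180.00 | 11340.00
web | 1520.00 | 4.00 | 113.00 | 6080.00 | 171760.00
top flange | 1920.00 | -32.00 | 220.00 | -61440.00 | 422400.00
Σ | 4700.00 |  |  | -1180.00 | 605500.00
X̄ = -1180.00 / 4700.00 = -0.25 cm
Ȳ = 605500.00 / 4700.00 = 128.83 cm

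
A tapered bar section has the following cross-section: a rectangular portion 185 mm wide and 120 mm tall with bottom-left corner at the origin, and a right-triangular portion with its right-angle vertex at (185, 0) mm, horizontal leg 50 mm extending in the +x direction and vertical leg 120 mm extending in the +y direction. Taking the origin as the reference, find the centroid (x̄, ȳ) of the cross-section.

rectangular portion: A = 185 × 120 = 22200.00, centroid at (92.50, 60.00).
triangular portion: A = ½·50·120 = 3000.00, centroid at (201.67, 40.00).
ΣA = 25200.00 mm²
ΣAx̄ = (22200.00)(92.50) + (3000.00)(201.67) = 2658500.00 mm³
ΣAȳ = (22200.00)(60.00) + (3000.00)(40.00) = 1452000.00 mm³
x̄ = 2658500.00 / 25200.00 = 105.50 mm
ȳ = 1452000.00 / 25200.00 = 57.62 mm

x̄ = 105.50 mm, ȳ = 57.62 mm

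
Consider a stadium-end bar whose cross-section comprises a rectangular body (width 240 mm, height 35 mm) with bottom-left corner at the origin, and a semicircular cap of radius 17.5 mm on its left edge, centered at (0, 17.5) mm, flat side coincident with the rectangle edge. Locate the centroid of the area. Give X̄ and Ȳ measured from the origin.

X̄ = 113.10 mm, Ȳ = 17.50 mm

rectangular body: A = 240 × 35 = 8400.00, centroid at (120.00, 17.50).
semicircular end: A = ½π·17.5² = 481.06, centroid at (-7.43, 17.50).
ΣA = 8881.06 mm²
ΣAX̄ = (8400.00)(120.00) + (481.06)(-7.43) = 1004427.08 mm³
ΣAȲ = (8400.00)(17.50) + (481.06)(17.50) = 155418.49 mm³
X̄ = 1004427.08 / 8881.06 = 113.10 mm
Ȳ = 155418.49 / 8881.06 = 17.50 mm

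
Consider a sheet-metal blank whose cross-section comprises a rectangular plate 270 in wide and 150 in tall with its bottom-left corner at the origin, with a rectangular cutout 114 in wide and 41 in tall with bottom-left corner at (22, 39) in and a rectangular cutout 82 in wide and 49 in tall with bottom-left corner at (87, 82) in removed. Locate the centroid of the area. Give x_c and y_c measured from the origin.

x_c = 144.11 in, y_c = 73.30 in

Part | A | x̄ᵢ | ȳᵢ | A·x̄ᵢ | A·ȳᵢ
plate | 40500.00 | 135.00 | 75.00 | 5467500.00 | 3037500.00
hole 1 | -4674.00 | 79.00 | 59.50 | -369246.00 | -278103.00
hole 2 | -4018.00 | 128.00 | 106.50 | -514304.00 | -427917.00
Σ | 31808.00 |  |  | 4583950.00 | 2331480.00
x_c = 4583950.00 / 31808.00 = 144.11 in
y_c = 2331480.00 / 31808.00 = 73.30 in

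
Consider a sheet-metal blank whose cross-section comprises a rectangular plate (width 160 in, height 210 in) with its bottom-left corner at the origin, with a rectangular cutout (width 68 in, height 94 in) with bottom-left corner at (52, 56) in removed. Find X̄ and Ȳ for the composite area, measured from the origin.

X̄ = 78.59 in, Ȳ = 105.47 in

Part | A | x̄ᵢ | ȳᵢ | A·x̄ᵢ | A·ȳᵢ
plate | 33600.00 | 80.00 | 105.00 | 2688000.00 | 3528000.00
hole | -6392.00 | 86.00 | 103.00 | -549712.00 | -658376.00
Σ | 27208.00 |  |  | 2138288.00 | 2869624.00
X̄ = 2138288.00 / 27208.00 = 78.59 in
Ȳ = 2869624.00 / 27208.00 = 105.47 in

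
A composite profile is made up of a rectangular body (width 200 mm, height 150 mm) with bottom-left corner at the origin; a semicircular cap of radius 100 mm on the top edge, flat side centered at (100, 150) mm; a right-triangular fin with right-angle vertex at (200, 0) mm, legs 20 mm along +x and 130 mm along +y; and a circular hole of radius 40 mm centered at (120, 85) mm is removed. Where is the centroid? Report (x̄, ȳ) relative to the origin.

rectangular body: A = 200 × 150 = 30000.00, centroid at (100.00, 75.00).
semicircular top: A = ½π·100² = 15707.96, centroid at (100.00, 192.44).
triangular fin: A = ½·20·130 = 1300.00, centroid at (206.67, 43.33).
hole: A = −π·40² = -5026.55, centroid at (120.00, 85.00).
ΣA = 41981.42 mm², ΣAx̄ = 4236277.20 mm³, ΣAȳ = 4901937.89 mm³.
x̄ = 4236277.20/41981.42 = 100.91 mm; ȳ = 4901937.89/41981.42 = 116.76 mm.

x̄ = 100.91 mm, ȳ = 116.76 mm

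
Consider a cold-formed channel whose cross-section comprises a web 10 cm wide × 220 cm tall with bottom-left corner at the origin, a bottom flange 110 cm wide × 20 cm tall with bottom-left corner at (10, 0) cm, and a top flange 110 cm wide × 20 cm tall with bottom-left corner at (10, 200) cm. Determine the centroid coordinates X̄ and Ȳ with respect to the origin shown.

X̄ = 45.00 cm, Ȳ = 110.00 cm

web: A = 10 × 220 = 2200.00, centroid at (5.00, 110.00).
bottom flange: A = 110 × 20 = 2200.00, centroid at (65.00, 10.00).
top flange: A = 110 × 20 = 2200.00, centroid at (65.00, 210.00).
ΣA = 6600.00 cm²
ΣAX̄ = (2200.00)(5.00) + (2200.00)(65.00) + (2200.00)(65.00) = 297000.00 cm³
ΣAȲ = (2200.00)(110.00) + (2200.00)(10.00) + (2200.00)(210.00) = 726000.00 cm³
X̄ = 297000.00 / 6600.00 = 45.00 cm
Ȳ = 726000.00 / 6600.00 = 110.00 cm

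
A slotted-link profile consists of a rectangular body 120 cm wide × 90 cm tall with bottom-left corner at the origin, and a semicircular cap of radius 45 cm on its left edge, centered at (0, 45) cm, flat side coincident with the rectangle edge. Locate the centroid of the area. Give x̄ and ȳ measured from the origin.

x̄ = 42.00 cm, ȳ = 45.00 cm

Part | A | x̄ᵢ | ȳᵢ | A·x̄ᵢ | A·ȳᵢ
rectangular body | 10800.00 | 60.00 | 45.00 | 648000.00 | 486000.00
semicircular end | 3180.86 | -19.10 | 45.00 | -60750.00 | 143138.82
Σ | 13980.86 |  |  | 587250.00 | 629138.82
x̄ = 587250.00 / 13980.86 = 42.00 cm
ȳ = 629138.82 / 13980.86 = 45.00 cm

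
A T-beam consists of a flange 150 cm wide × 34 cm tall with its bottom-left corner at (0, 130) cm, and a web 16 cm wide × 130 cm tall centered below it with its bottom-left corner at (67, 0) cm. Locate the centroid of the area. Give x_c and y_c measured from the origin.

Part | A | x̄ᵢ | ȳᵢ | A·x̄ᵢ | A·ȳᵢ
web | 2080.00 | 75.00 | 65.00 | 156000.00 | 135200.00
flange | 5100.00 | 75.00 | 147.00 | 382500.00 | 749700.00
Σ | 7180.00 |  |  | 538500.00 | 884900.00
x_c = 538500.00 / 7180.00 = 75.00 cm
y_c = 884900.00 / 7180.00 = 123.25 cm

x_c = 75.00 cm, y_c = 123.25 cm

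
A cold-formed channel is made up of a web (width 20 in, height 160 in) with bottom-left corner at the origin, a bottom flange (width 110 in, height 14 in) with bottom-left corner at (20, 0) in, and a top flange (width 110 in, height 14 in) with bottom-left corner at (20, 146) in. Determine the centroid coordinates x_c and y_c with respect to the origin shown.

web: A = 20 × 160 = 3200.00, centroid at (10.00, 80.00).
bottom flange: A = 110 × 14 = 1540.00, centroid at (75.00, 7.00).
top flange: A = 110 × 14 = 1540.00, centroid at (75.00, 153.00).
ΣA = 6280.00 in², ΣAx_c = 263000.00 in³, ΣAy_c = 502400.00 in³.
x_c = 263000.00/6280.00 = 41.88 in; y_c = 502400.00/6280.00 = 80.00 in.

x_c = 41.88 in, y_c = 80.00 in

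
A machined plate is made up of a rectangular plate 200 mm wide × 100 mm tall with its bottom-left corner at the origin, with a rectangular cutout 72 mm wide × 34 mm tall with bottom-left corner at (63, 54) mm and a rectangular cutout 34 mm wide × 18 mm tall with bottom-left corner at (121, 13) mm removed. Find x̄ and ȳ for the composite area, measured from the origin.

plate: A = 200 × 100 = 20000.00, centroid at (100.00, 50.00).
hole 1: A = −(72 × 34) = -2448.00, centroid at (99.00, 71.00).
hole 2: A = −(34 × 18) = -612.00, centroid at (138.00, 22.00).
ΣA = 16940.00 mm²
ΣAx̄ = (20000.00)(100.00) + (-2448.00)(99.00) + (-612.00)(138.00) = 1673192.00 mm³
ΣAȳ = (20000.00)(50.00) + (-2448.00)(71.00) + (-612.00)(22.00) = 812728.00 mm³
x̄ = 1673192.00 / 16940.00 = 98.77 mm
ȳ = 812728.00 / 16940.00 = 47.98 mm

x̄ = 98.77 mm, ȳ = 47.98 mm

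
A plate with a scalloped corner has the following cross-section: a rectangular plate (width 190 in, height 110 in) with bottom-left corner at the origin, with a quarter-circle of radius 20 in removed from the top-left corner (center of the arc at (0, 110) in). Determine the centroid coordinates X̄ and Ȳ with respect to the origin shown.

plate: A = 190 × 110 = 20900.00, centroid at (95.00, 55.00).
removed quarter-circle: A = −¼π·20² = -314.16, centroid at (8.49, 101.51).
ΣA = 20585.84 in²
ΣAX̄ = (20900.00)(95.00) + (-314.16)(8.49) = 1982833.33 in³
ΣAȲ = (20900.00)(55.00) + (-314.16)(101.51) = 1117609.15 in³
X̄ = 1982833.33 / 20585.84 = 96.32 in
Ȳ = 1117609.15 / 20585.84 = 54.29 in

X̄ = 96.32 in, Ȳ = 54.29 in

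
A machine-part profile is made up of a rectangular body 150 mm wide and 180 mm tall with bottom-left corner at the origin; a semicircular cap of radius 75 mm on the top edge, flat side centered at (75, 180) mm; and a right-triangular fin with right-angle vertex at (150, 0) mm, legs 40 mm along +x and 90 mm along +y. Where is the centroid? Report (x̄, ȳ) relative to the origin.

x̄ = 79.22 mm, ȳ = 115.73 mm

Part | A | x̄ᵢ | ȳᵢ | A·x̄ᵢ | A·ȳᵢ
rectangular body | 27000.00 | 75.00 | 90.00 | 2025000.00 | 2430000.00
semicircular top | 8835.73 | 75.00 | 211.83 | 662679.70 | 1871681.28
triangular fin | 1800.00 | 163.33 | 30.00 | 294000.00 | 54000.00
Σ | 37635.73 |  |  | 2981679.70 | 4355681.28
x̄ = 2981679.70 / 37635.73 = 79.22 mm
ȳ = 4355681.28 / 37635.73 = 115.73 mm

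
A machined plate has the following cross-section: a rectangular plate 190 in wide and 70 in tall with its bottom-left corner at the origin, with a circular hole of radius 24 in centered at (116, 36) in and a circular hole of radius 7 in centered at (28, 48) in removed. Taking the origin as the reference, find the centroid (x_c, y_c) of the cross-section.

Part | A | x̄ᵢ | ȳᵢ | A·x̄ᵢ | A·ȳᵢ
plate | 13300.00 | 95.00 | 35.00 | 1263500.00 | 465500.00
hole 1 | -1809.56 | 116.00 | 36.00 | -209908.65 | -65144.07
hole 2 | -153.94 | 28.00 | 48.00 | -4310.27 | -7389.03
Σ | 11336.50 |  |  | 1049281.08 | 392966.91
x_c = 1049281.08 / 11336.50 = 92.56 in
y_c = 392966.91 / 11336.50 = 34.66 in

x_c = 92.56 in, y_c = 34.66 in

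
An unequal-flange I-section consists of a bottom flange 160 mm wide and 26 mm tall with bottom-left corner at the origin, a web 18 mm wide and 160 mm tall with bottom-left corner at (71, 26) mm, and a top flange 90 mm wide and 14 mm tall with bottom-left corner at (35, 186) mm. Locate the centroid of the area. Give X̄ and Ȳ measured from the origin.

Part | A | x̄ᵢ | ȳᵢ | A·x̄ᵢ | A·ȳᵢ
bottom flange | 4160.00 | 80.00 | 13.00 | 332800.00 | 54080.00
web | 2880.00 | 80.00 | 106.00 | 230400.00 | 305280.00
top flange | 1260.00 | 80.00 | 193.00 | 100800.00 | 243180.00
Σ | 8300.00 |  |  | 664000.00 | 602540.00
X̄ = 664000.00 / 8300.00 = 80.00 mm
Ȳ = 602540.00 / 8300.00 = 72.60 mm

X̄ = 80.00 mm, Ȳ = 72.60 mm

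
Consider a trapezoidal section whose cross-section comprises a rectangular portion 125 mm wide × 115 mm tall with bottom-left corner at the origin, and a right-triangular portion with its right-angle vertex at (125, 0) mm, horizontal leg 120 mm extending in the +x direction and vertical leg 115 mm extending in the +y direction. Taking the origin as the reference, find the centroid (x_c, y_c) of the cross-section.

x_c = 95.74 mm, y_c = 51.28 mm

rectangular portion: A = 125 × 115 = 14375.00, centroid at (62.50, 57.50).
triangular portion: A = ½·120·115 = 6900.00, centroid at (165.00, 38.33).
ΣA = 21275.00 mm²
ΣAx_c = (14375.00)(62.50) + (6900.00)(165.00) = 2036937.50 mm³
ΣAy_c = (14375.00)(57.50) + (6900.00)(38.33) = 1091062.50 mm³
x_c = 2036937.50 / 21275.00 = 95.74 mm
y_c = 1091062.50 / 21275.00 = 51.28 mm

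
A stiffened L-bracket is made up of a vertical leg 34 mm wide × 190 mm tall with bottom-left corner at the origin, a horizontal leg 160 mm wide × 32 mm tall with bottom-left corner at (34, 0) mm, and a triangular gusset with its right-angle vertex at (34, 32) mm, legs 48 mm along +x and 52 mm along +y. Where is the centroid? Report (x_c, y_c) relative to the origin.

vertical leg: A = 34 × 190 = 6460.00, centroid at (17.00, 95.00).
horizontal leg: A = 160 × 32 = 5120.00, centroid at (114.00, 16.00).
gusset: A = ½·48·52 = 1248.00, centroid at (50.00, 49.33).
ΣA = 12828.00 mm²
ΣAx_c = (6460.00)(17.00) + (5120.00)(114.00) + (1248.00)(50.00) = 755900.00 mm³
ΣAy_c = (6460.00)(95.00) + (5120.00)(16.00) + (1248.00)(49.33) = 757188.00 mm³
x_c = 755900.00 / 12828.00 = 58.93 mm
y_c = 757188.00 / 12828.00 = 59.03 mm

x_c = 58.93 mm, y_c = 59.03 mm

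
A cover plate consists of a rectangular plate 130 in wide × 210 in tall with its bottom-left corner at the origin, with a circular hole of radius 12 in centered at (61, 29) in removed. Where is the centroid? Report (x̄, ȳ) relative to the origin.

x̄ = 65.07 in, ȳ = 106.28 in

plate: A = 130 × 210 = 27300.00, centroid at (65.00, 105.00).
hole: A = −π·12² = -452.39, centroid at (61.00, 29.00).
ΣA = 26847.61 in²
ΣAx̄ = (27300.00)(65.00) + (-452.39)(61.00) = 1746904.25 in³
ΣAȳ = (27300.00)(105.00) + (-452.39)(29.00) = 2853380.71 in³
x̄ = 1746904.25 / 26847.61 = 65.07 in
ȳ = 2853380.71 / 26847.61 = 106.28 in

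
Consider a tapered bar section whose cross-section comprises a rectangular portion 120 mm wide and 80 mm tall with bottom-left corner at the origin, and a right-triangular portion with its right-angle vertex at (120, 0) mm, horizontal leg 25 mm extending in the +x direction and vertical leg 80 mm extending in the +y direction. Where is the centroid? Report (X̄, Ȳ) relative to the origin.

Part | A | x̄ᵢ | ȳᵢ | A·x̄ᵢ | A·ȳᵢ
rectangular portion | 9600.00 | 60.00 | 40.00 | 576000.00 | 384000.00
triangular portion | 1000.00 | 128.33 | 26.67 | 128333.33 | 26666.67
Σ | 10600.00 |  |  | 704333.33 | 410666.67
X̄ = 704333.33 / 10600.00 = 66.45 mm
Ȳ = 410666.67 / 10600.00 = 38.74 mm

X̄ = 66.45 mm, Ȳ = 38.74 mm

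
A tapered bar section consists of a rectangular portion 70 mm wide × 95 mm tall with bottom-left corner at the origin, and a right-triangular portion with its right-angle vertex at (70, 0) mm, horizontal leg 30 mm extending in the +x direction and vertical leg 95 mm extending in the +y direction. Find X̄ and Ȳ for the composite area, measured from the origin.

X̄ = 42.94 mm, Ȳ = 44.71 mm

Part | A | x̄ᵢ | ȳᵢ | A·x̄ᵢ | A·ȳᵢ
rectangular portion | 6650.00 | 35.00 | 47.50 | 232750.00 | 315875.00
triangular portion | 1425.00 | 80.00 | 31.67 | 114000.00 | 45125.00
Σ | 8075.00 |  |  | 346750.00 | 361000.00
X̄ = 346750.00 / 8075.00 = 42.94 mm
Ȳ = 361000.00 / 8075.00 = 44.71 mm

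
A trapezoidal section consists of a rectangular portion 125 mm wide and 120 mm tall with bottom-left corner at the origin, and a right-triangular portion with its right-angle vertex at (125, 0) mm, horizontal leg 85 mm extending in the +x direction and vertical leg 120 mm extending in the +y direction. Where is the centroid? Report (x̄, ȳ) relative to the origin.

rectangular portion: A = 125 × 120 = 15000.00, centroid at (62.50, 60.00).
triangular portion: A = ½·85·120 = 5100.00, centroid at (153.33, 40.00).
ΣA = 20100.00 mm²
ΣAx̄ = (15000.00)(62.50) + (5100.00)(153.33) = 1719500.00 mm³
ΣAȳ = (15000.00)(60.00) + (5100.00)(40.00) = 1104000.00 mm³
x̄ = 1719500.00 / 20100.00 = 85.55 mm
ȳ = 1104000.00 / 20100.00 = 54.93 mm

x̄ = 85.55 mm, ȳ = 54.93 mm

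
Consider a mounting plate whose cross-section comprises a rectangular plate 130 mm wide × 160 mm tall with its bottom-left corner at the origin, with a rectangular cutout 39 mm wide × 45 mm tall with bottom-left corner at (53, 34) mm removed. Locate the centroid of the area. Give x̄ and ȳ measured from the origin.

plate: A = 130 × 160 = 20800.00, centroid at (65.00, 80.00).
hole: A = −(39 × 45) = -1755.00, centroid at (72.50, 56.50).
ΣA = 19045.00 mm²
ΣAx̄ = (20800.00)(65.00) + (-1755.00)(72.50) = 1224762.50 mm³
ΣAȳ = (20800.00)(80.00) + (-1755.00)(56.50) = 1564842.50 mm³
x̄ = 1224762.50 / 19045.00 = 64.31 mm
ȳ = 1564842.50 / 19045.00 = 82.17 mm

x̄ = 64.31 mm, ȳ = 82.17 mm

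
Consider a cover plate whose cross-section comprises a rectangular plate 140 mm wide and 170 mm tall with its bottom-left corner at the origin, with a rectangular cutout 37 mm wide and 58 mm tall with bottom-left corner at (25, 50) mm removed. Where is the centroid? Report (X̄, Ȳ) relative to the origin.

X̄ = 72.63 mm, Ȳ = 85.59 mm

Part | A | x̄ᵢ | ȳᵢ | A·x̄ᵢ | A·ȳᵢ
plate | 23800.00 | 70.00 | 85.00 | 1666000.00 | 2023000.00
hole | -2146.00 | 43.50 | 79.00 | -93351.00 | -169534.00
Σ | 21654.00 |  |  | 1572649.00 | 1853466.00
X̄ = 1572649.00 / 21654.00 = 72.63 mm
Ȳ = 1853466.00 / 21654.00 = 85.59 mm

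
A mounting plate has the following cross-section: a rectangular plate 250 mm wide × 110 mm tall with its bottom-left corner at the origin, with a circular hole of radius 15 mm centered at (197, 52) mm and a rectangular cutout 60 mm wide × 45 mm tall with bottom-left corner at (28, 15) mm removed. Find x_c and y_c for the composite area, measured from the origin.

Part | A | x̄ᵢ | ȳᵢ | A·x̄ᵢ | A·ȳᵢ
plate | 27500.00 | 125.00 | 55.00 | 3437500.00 | 1512500.00
hole 1 | -706.86 | 197.00 | 52.00 | -139251.09 | -36756.63
hole 2 | -2700.00 | 58.00 | 37.50 | -156600.00 | -101250.00
Σ | 24093.14 |  |  | 3141648.91 | 1374493.37
x_c = 3141648.91 / 24093.14 = 130.40 mm
y_c = 1374493.37 / 24093.14 = 57.05 mm

x_c = 130.40 mm, y_c = 57.05 mm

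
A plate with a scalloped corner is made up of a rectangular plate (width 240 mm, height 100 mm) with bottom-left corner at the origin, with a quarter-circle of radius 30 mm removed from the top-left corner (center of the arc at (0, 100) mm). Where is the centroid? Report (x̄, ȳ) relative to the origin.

x̄ = 123.26 mm, ȳ = 48.87 mm

plate: A = 240 × 100 = 24000.00, centroid at (120.00, 50.00).
removed quarter-circle: A = −¼π·30² = -706.86, centroid at (12.73, 87.27).
ΣA = 23293.14 mm², ΣAx̄ = 2871000.00 mm³, ΣAȳ = 1138314.17 mm³.
x̄ = 2871000.00/23293.14 = 123.26 mm; ȳ = 1138314.17/23293.14 = 48.87 mm.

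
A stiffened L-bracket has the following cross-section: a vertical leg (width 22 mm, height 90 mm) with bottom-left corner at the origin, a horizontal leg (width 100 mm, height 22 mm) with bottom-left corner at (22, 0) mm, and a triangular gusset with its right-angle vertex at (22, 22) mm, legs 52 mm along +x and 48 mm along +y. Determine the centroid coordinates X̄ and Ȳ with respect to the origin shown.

X̄ = 42.24 mm, Ȳ = 29.61 mm

vertical leg: A = 22 × 90 = 1980.00, centroid at (11.00, 45.00).
horizontal leg: A = 100 × 22 = 2200.00, centroid at (72.00, 11.00).
gusset: A = ½·52·48 = 1248.00, centroid at (39.33, 38.00).
ΣA = 5428.00 mm², ΣAX̄ = 229268.00 mm³, ΣAȲ = 160724.00 mm³.
X̄ = 229268.00/5428.00 = 42.24 mm; Ȳ = 160724.00/5428.00 = 29.61 mm.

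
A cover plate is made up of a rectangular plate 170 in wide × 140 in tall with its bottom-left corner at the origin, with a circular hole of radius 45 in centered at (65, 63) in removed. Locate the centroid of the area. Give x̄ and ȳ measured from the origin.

plate: A = 170 × 140 = 23800.00, centroid at (85.00, 70.00).
hole: A = −π·45² = -6361.73, centroid at (65.00, 63.00).
ΣA = 17438.27 in², ΣAx̄ = 1609487.87 in³, ΣAȳ = 1265211.32 in³.
x̄ = 1609487.87/17438.27 = 92.30 in; ȳ = 1265211.32/17438.27 = 72.55 in.

x̄ = 92.30 in, ȳ = 72.55 in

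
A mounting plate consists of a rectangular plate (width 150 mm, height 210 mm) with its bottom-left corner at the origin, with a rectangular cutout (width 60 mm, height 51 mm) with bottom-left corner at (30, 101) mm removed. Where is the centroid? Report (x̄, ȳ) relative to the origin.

x̄ = 76.61 mm, ȳ = 102.69 mm

plate: A = 150 × 210 = 31500.00, centroid at (75.00, 105.00).
hole: A = −(60 × 51) = -3060.00, centroid at (60.00, 126.50).
ΣA = 28440.00 mm²
ΣAx̄ = (31500.00)(75.00) + (-3060.00)(60.00) = 2178900.00 mm³
ΣAȳ = (31500.00)(105.00) + (-3060.00)(126.50) = 2920410.00 mm³
x̄ = 2178900.00 / 28440.00 = 76.61 mm
ȳ = 2920410.00 / 28440.00 = 102.69 mm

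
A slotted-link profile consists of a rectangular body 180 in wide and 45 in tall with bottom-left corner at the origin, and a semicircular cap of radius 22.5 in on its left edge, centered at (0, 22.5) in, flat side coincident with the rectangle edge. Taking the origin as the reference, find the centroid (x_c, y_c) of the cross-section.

Part | A | x̄ᵢ | ȳᵢ | A·x̄ᵢ | A·ȳᵢ
rectangular body | 8100.00 | 90.00 | 22.50 | 729000.00 | 182250.00
semicircular end | 795.22 | -9.55 | 22.50 | -7593.75 | 17892.35
Σ | 8895.22 |  |  | 721406.25 | 200142.35
x_c = 721406.25 / 8895.22 = 81.10 in
y_c = 200142.35 / 8895.22 = 22.50 in

x_c = 81.10 in, y_c = 22.50 in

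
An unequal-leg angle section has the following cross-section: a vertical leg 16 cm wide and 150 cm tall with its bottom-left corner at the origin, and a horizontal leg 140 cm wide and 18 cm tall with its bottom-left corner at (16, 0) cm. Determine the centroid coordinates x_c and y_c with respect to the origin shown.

x_c = 47.95 cm, y_c = 41.20 cm

vertical leg: A = 16 × 150 = 2400.00, centroid at (8.00, 75.00).
horizontal leg: A = 140 × 18 = 2520.00, centroid at (86.00, 9.00).
ΣA = 4920.00 cm²
ΣAx_c = (2400.00)(8.00) + (2520.00)(86.00) = 235920.00 cm³
ΣAy_c = (2400.00)(75.00) + (2520.00)(9.00) = 202680.00 cm³
x_c = 235920.00 / 4920.00 = 47.95 cm
y_c = 202680.00 / 4920.00 = 41.20 cm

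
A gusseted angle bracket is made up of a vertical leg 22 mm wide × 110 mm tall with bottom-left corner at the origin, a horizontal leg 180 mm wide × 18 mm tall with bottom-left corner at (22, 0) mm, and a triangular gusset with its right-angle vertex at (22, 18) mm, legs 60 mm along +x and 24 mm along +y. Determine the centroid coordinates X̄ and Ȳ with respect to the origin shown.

vertical leg: A = 22 × 110 = 2420.00, centroid at (11.00, 55.00).
horizontal leg: A = 180 × 18 = 3240.00, centroid at (112.00, 9.00).
gusset: A = ½·60·24 = 720.00, centroid at (42.00, 26.00).
ΣA = 6380.00 mm²
ΣAX̄ = (2420.00)(11.00) + (3240.00)(112.00) + (720.00)(42.00) = 419740.00 mm³
ΣAȲ = (2420.00)(55.00) + (3240.00)(9.00) + (720.00)(26.00) = 180980.00 mm³
X̄ = 419740.00 / 6380.00 = 65.79 mm
Ȳ = 180980.00 / 6380.00 = 28.37 mm

X̄ = 65.79 mm, Ȳ = 28.37 mm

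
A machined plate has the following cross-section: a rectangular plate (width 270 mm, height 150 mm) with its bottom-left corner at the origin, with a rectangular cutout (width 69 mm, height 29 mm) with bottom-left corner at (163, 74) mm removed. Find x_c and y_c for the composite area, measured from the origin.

x_c = 131.75 mm, y_c = 74.30 mm

plate: A = 270 × 150 = 40500.00, centroid at (135.00, 75.00).
hole: A = −(69 × 29) = -2001.00, centroid at (197.50, 88.50).
ΣA = 38499.00 mm², ΣAx_c = 5072302.50 mm³, ΣAy_c = 2860411.50 mm³.
x_c = 5072302.50/38499.00 = 131.75 mm; y_c = 2860411.50/38499.00 = 74.30 mm.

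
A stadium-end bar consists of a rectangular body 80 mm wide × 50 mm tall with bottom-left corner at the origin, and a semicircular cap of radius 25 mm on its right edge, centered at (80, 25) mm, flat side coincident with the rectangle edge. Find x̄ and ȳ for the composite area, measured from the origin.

rectangular body: A = 80 × 50 = 4000.00, centroid at (40.00, 25.00).
semicircular end: A = ½π·25² = 981.75, centroid at (90.61, 25.00).
ΣA = 4981.75 mm², ΣAx̄ = 248956.48 mm³, ΣAȳ = 124543.69 mm³.
x̄ = 248956.48/4981.75 = 49.97 mm; ȳ = 124543.69/4981.75 = 25.00 mm.

x̄ = 49.97 mm, ȳ = 25.00 mm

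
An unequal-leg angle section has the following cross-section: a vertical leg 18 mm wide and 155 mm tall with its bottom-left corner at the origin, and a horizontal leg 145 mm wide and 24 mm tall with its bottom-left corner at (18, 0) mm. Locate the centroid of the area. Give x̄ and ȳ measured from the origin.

vertical leg: A = 18 × 155 = 2790.00, centroid at (9.00, 77.50).
horizontal leg: A = 145 × 24 = 3480.00, centroid at (90.50, 12.00).
ΣA = 6270.00 mm²
ΣAx̄ = (2790.00)(9.00) + (3480.00)(90.50) = 340050.00 mm³
ΣAȳ = (2790.00)(77.50) + (3480.00)(12.00) = 257985.00 mm³
x̄ = 340050.00 / 6270.00 = 54.23 mm
ȳ = 257985.00 / 6270.00 = 41.15 mm

x̄ = 54.23 mm, ȳ = 41.15 mm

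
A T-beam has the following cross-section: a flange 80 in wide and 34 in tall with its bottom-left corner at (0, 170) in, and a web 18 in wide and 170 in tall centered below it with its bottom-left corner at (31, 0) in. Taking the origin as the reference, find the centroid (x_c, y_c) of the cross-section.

x_c = 40.00 in, y_c = 133.00 in

Part | A | x̄ᵢ | ȳᵢ | A·x̄ᵢ | A·ȳᵢ
web | 3060.00 | 40.00 | 85.00 | 122400.00 | 260100.00
flange | 2720.00 | 40.00 | 187.00 | 108800.00 | 508640.00
Σ | 5780.00 |  |  | 231200.00 | 768740.00
x_c = 231200.00 / 5780.00 = 40.00 in
y_c = 768740.00 / 5780.00 = 133.00 in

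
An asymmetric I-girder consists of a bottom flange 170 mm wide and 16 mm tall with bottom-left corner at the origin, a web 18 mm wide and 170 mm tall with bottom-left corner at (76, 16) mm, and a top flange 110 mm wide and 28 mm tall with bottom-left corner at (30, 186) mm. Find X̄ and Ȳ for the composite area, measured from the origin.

Part | A | x̄ᵢ | ȳᵢ | A·x̄ᵢ | A·ȳᵢ
bottom flange | 2720.00 | 85.00 | 8.00 | 231200.00 | 21760.00
web | 3060.00 | 85.00 | 101.00 | 260100.00 | 309060.00
top flange | 3080.00 | 85.00 | 200.00 | 261800.00 | 616000.00
Σ | 8860.00 |  |  | 753100.00 | 946820.00
X̄ = 753100.00 / 8860.00 = 85.00 mm
Ȳ = 946820.00 / 8860.00 = 106.86 mm

X̄ = 85.00 mm, Ȳ = 106.86 mm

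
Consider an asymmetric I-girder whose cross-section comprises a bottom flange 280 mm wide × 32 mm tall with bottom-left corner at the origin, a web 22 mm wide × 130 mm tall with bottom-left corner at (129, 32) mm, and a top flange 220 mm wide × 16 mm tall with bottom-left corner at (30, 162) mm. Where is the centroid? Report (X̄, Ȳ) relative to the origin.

bottom flange: A = 280 × 32 = 8960.00, centroid at (140.00, 16.00).
web: A = 22 × 130 = 2860.00, centroid at (140.00, 97.00).
top flange: A = 220 × 16 = 3520.00, centroid at (140.00, 170.00).
ΣA = 15340.00 mm², ΣAX̄ = 2147600.00 mm³, ΣAȲ = 1019180.00 mm³.
X̄ = 2147600.00/15340.00 = 140.00 mm; Ȳ = 1019180.00/15340.00 = 66.44 mm.

X̄ = 140.00 mm, Ȳ = 66.44 mm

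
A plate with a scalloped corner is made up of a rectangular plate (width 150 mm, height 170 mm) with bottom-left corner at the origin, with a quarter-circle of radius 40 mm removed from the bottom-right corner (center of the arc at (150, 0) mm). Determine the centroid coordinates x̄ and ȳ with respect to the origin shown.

plate: A = 150 × 170 = 25500.00, centroid at (75.00, 85.00).
removed quarter-circle: A = −¼π·40² = -1256.64, centroid at (133.02, 16.98).
ΣA = 24243.36 mm²
ΣAx̄ = (25500.00)(75.00) + (-1256.64)(133.02) = 1745337.77 mm³
ΣAȳ = (25500.00)(85.00) + (-1256.64)(16.98) = 2146166.67 mm³
x̄ = 1745337.77 / 24243.36 = 71.99 mm
ȳ = 2146166.67 / 24243.36 = 88.53 mm

x̄ = 71.99 mm, ȳ = 88.53 mm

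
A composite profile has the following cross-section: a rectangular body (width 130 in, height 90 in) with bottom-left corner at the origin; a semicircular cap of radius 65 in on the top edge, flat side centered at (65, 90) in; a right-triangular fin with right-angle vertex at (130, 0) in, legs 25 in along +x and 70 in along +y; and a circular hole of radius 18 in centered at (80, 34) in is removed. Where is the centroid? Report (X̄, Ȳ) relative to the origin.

Part | A | x̄ᵢ | ȳᵢ | A·x̄ᵢ | A·ȳᵢ
rectangular body | 11700.00 | 65.00 | 45.00 | 760500.00 | 526500.00
semicircular top | 6636.61 | 65.00 | 117.59 | 431379.94 | 780378.64
triangular fin | 875.00 | 138.33 | 23.33 | 121041.67 | 20416.67
hole | -1017.88 | 80.00 | 34.00 | -81430.08 | -34607.78
Σ | 18193.74 |  |  | 1231491.53 | 1292687.52
X̄ = 1231491.53 / 18193.74 = 67.69 in
Ȳ = 1292687.52 / 18193.74 = 71.05 in

X̄ = 67.69 in, Ȳ = 71.05 in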